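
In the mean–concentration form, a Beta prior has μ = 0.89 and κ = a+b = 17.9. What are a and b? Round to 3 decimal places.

a = μκ = 0.89×17.9 = 15.931 and b = (1−μ)κ = 0.11×17.9 = 1.969.

a = 15.931, b = 1.969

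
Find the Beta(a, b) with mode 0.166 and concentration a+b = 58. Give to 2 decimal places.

Since the density peak of Beta(a,b) is at (a−1)/(a+b−2),
a = 1 + 0.166(58−2) = 10.30 and b = 58 − 10.30 = 47.70.

a = 10.30, b = 47.70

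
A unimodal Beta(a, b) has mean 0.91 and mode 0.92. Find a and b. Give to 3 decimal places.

a = 76.440, b = 7.560

Let s = a+b. Mean gives a = μs = 0.91s; mode gives (a−1)/(s−2) = 0.92.
Substituting: 0.91s − 1 = 0.92(s−2) = 0.92s − 1.84, so -0.01s = -0.84 and s = 84.0000.
Then a = 0.91×84.0000 = 76.440 and b = s−a = 7.560.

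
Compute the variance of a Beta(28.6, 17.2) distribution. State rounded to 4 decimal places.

Var = αβ/[(α+β)²(α+β+1)] = (28.6×17.2)/(45.8²×46.8) = 491.92/98169.552 = 0.0050.

0.0050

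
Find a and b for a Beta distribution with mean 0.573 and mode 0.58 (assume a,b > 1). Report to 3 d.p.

With s = a+b: μ = a/s and mode = (a−1)/(s−2). Eliminating a = μs,
μs − 1 = m(s−2) ⇒ s(μ−m) = 1−2m ⇒ s = -0.16/-0.007 = 22.8571.
So a = μs = 13.097, b = (1−μ)s = 9.760.

a = 13.097, b = 9.760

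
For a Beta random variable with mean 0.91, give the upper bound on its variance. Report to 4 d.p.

0.0819

Var = μ(1−μ)/(α+β+1), which approaches μ(1−μ) as α+β → 0.
So the supremum is μ(1−μ) = 0.91×0.09 = 0.0819.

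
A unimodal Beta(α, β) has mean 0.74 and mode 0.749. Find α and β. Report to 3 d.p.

Let s = α+β. Mean gives α = μs = 0.74s; mode gives (α−1)/(s−2) = 0.749.
Substituting: 0.74s − 1 = 0.749(s−2) = 0.749s − 1.498, so -0.009s = -0.498 and s = 55.3333.
Then α = 0.74×55.3333 = 40.947 and β = s−α = 14.387.

α = 40.947, β = 14.387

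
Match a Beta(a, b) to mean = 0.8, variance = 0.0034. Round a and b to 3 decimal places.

Let s = a+b. The Beta variance is μ(1−μ)/(s+1).
So s+1 = μ(1−μ)/σ² = (0.8×0.2)/0.0034 = 0.16/0.0034 = 47.0588, giving s = 46.0588.
Then a = μs = 0.8×46.0588 = 36.847 and b = (1−μ)s = 0.2×46.0588 = 9.212.

a = 36.847, b = 9.212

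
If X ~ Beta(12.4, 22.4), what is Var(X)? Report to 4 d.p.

Var = αβ/[(α+β)²(α+β+1)] = (12.4×22.4)/(34.8²×35.8) = 277.76/43355.232 = 0.0064.

0.0064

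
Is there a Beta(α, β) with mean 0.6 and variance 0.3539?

A Beta with mean μ has variance μ(1−μ)/(α+β+1) < μ(1−μ).
Here μ(1−μ) = 0.6×0.4 = 0.24, and 0.3539 ≥ 0.24.

No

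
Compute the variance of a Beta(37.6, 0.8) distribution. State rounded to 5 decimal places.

0.00052

μ = 37.6/38.4 = 0.979167; Var = μ(1−μ)/(α+β+1) = 0.0203993/39.4 = 0.00052.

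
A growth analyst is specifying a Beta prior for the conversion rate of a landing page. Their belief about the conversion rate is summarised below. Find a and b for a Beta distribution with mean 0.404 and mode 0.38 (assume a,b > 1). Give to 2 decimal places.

a = 4.04, b = 5.96

With s = a+b: μ = a/s and mode = (a−1)/(s−2). Eliminating a = μs,
μs − 1 = m(s−2) ⇒ s(μ−m) = 1−2m ⇒ s = 0.24/0.024 = 10.0000.
So a = μs = 4.04, b = (1−μ)s = 5.96.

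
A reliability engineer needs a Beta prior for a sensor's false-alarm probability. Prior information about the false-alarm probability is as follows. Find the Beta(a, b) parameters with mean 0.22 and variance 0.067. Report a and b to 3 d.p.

a = 0.343, b = 1.218

By moment matching, a+b = μ(1−μ)/σ² − 1 = (0.22·0.78)/0.067 − 1 = 2.5612 − 1 = 1.5612.
Since a/(a+b) = μ, a = 0.22·1.5612 = 0.343 and b = 0.78·1.5612 = 1.218.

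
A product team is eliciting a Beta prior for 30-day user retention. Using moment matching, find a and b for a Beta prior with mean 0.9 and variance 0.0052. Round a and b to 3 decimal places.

a = 14.677, b = 1.631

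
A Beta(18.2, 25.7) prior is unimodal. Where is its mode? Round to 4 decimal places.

0.4105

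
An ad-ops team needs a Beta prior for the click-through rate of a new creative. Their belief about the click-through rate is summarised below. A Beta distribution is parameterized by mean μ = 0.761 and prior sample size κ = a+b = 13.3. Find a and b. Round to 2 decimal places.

Split κ in proportion μ : (1−μ): a = 0.761·13.3 = 10.12, b = 13.3 − 10.12 = 3.18.

a = 10.12, b = 3.18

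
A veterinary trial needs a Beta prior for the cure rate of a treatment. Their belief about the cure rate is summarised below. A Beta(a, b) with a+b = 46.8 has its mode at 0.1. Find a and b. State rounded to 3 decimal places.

a = 5.480, b = 41.320

For a,b>1 the mode is (a−1)/(a+b−2), so a = mode·(κ−2)+1 = 0.1×44.8+1 = 5.480.
And b = (1−mode)·(κ−2)+1 = 0.9×44.8+1 = 41.320.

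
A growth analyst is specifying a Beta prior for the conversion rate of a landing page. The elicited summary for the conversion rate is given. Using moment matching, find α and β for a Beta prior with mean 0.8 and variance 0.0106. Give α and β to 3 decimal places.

α = 11.275, β = 2.819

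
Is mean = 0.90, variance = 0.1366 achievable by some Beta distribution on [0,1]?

No

A Beta with mean μ has variance μ(1−μ)/(α+β+1) < μ(1−μ).
Here μ(1−μ) = 0.90×0.10 = 0.0900, and 0.1366 ≥ 0.0900.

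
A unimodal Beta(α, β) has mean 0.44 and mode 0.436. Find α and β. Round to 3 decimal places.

With s = α+β: μ = α/s and mode = (α−1)/(s−2). Eliminating α = μs,
μs − 1 = m(s−2) ⇒ s(μ−m) = 1−2m ⇒ s = 0.128/0.004 = 32.0000.
So α = μs = 14.080, β = (1−μ)s = 17.920.

α = 14.080, β = 17.920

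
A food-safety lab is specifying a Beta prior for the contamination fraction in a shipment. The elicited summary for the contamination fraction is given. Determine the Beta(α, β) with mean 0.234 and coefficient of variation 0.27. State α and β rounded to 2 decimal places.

σ = CV·μ = 0.27×0.234 = 0.06318, so σ² = 0.003992.
s+1 = μ(1−μ)/σ² = 0.179244/0.003992 = 44.9040, so s = α+β = 43.9040.
α = μs = 10.27, β = (1−μ)s = 33.63.

α = 10.27, β = 33.63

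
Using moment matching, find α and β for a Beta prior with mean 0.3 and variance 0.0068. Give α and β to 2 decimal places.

Write ν = α+β; then α = μν and Var = μ(1−μ)/(ν+1).
ν = μ(1−μ)/Var − 1 = 0.21/0.0068 − 1 = 29.8824.
α = 0.3·29.8824 = 8.96, β = 0.7·29.8824 = 20.92.

α = 8.96, β = 20.92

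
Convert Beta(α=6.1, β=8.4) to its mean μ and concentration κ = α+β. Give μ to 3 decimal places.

κ = α+β = 6.1+8.4 = 14.5; μ = α/κ = 6.1/14.5 = 0.421.

μ = 0.421, κ = 14.5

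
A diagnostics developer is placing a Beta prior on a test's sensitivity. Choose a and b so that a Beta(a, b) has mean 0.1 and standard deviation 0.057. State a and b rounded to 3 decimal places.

a = 2.670, b = 24.031

First σ² = 0.003249. Setting a = μn, b = (1−μ)n with n = a+b,
μ(1−μ)/(n+1) = 0.003249 ⇒ n+1 = 0.09/0.003249 = 27.7008 ⇒ n = 26.7008.
Hence a = 0.1×26.7008 = 2.670, b = 0.9×26.7008 = 24.031.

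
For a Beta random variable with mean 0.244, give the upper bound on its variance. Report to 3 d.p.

0.184

Var = μ(1−μ)/(α+β+1), which approaches μ(1−μ) as α+β → 0.
So the supremum is μ(1−μ) = 0.244×0.756 = 0.184.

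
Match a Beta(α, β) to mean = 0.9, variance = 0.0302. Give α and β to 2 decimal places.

α = 1.78, β = 0.20

Let s = α+β. The Beta variance is μ(1−μ)/(s+1).
So s+1 = μ(1−μ)/σ² = (0.9×0.1)/0.0302 = 0.09/0.0302 = 2.9801, giving s = 1.9801.
Then α = μs = 0.9×1.9801 = 1.78 and β = (1−μ)s = 0.1×1.9801 = 0.20.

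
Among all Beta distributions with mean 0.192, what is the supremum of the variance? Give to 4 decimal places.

For fixed mean μ the Beta variance is μ(1−μ)/(α+β+1), increasing as α+β decreases.
Its least upper bound (not attained) is μ(1−μ) = 0.192·0.808 = 0.1551.

0.1551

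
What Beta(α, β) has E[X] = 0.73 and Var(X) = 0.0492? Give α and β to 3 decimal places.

α = 2.194, β = 0.812

By moment matching, α+β = μ(1−μ)/σ² − 1 = (0.73·0.27)/0.0492 − 1 = 4.0061 − 1 = 3.0061.
Since α/(α+β) = μ, α = 0.73·3.0061 = 2.194 and β = 0.27·3.0061 = 0.812.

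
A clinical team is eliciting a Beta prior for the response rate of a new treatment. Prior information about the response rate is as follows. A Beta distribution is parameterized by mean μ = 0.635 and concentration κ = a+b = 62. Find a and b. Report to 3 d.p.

Split κ in proportion μ : (1−μ): a = 0.635·62 = 39.370, b = 62 − 39.370 = 22.630.

a = 39.370, b = 22.630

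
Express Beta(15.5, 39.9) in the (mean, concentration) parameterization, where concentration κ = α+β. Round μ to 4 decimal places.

κ = α+β = 15.5+39.9 = 55.4; μ = α/κ = 15.5/55.4 = 0.2798.

μ = 0.2798, κ = 55.4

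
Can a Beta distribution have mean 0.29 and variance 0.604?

No

A Beta with mean μ has variance μ(1−μ)/(α+β+1) < μ(1−μ).
Here μ(1−μ) = 0.29×0.71 = 0.2059, and 0.604 ≥ 0.2059.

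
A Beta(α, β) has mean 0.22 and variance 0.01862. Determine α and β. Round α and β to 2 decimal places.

By moment matching, α+β = μ(1−μ)/σ² − 1 = (0.22·0.78)/0.01862 − 1 = 9.2159 − 1 = 8.2159.
Since α/(α+β) = μ, α = 0.22·8.2159 = 1.81 and β = 0.78·8.2159 = 6.41.

α = 1.81, β = 6.41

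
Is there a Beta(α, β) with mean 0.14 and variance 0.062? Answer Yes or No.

A Beta with mean μ has variance μ(1−μ)/(α+β+1) < μ(1−μ).
Here μ(1−μ) = 0.14×0.86 = 0.1204, and 0.062 < 0.1204.

Yes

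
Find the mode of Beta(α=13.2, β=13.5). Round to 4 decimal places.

0.4939

With α,β > 1, mode = (α−1)/(α+β−2) = 12.2/24.7 = 0.4939.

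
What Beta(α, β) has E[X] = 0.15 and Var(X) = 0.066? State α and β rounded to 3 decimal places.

α = 0.140, β = 0.792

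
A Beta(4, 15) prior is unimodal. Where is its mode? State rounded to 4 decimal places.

With α,β > 1, mode = (α−1)/(α+β−2) = 3/17 = 0.1765.

0.1765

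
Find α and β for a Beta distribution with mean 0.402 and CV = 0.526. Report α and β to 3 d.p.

Var = (CV·μ)² = (0.526×0.402)² = 0.044712.
α+β = μ(1−μ)/Var − 1 = 0.240396/0.044712 − 1 = 4.3765.
Thus α = 0.402·4.3765 = 1.759 and β = 0.598·4.3765 = 2.617.

α = 1.759, β = 2.617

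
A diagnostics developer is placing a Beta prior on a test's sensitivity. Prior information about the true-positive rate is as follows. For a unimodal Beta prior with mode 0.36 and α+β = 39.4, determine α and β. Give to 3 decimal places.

Mode = (α−1)/(κ−2) with κ = α+β, so α−1 = 0.36·37.4 = 13.464.
α = 14.464; β = κ − α = 24.936.

α = 14.464, β = 24.936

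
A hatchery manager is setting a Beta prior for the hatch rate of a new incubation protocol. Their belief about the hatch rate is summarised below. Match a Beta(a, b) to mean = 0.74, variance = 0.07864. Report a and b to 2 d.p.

a = 1.07, b = 0.38

Write ν = a+b; then a = μν and Var = μ(1−μ)/(ν+1).
ν = μ(1−μ)/Var − 1 = 0.1924/0.07864 − 1 = 1.4466.
a = 0.74·1.4466 = 1.07, b = 0.26·1.4466 = 0.38.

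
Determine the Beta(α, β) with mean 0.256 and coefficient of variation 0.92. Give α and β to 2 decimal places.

α = 0.62, β = 1.81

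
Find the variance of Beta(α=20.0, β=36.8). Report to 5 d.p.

0.00395

Var = αβ/[(α+β)²(α+β+1)] = (20.0×36.8)/(56.8²×57.8) = 736.00/186476.672 = 0.00395.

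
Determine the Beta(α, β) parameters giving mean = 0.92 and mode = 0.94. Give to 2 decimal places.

α = 40.48, β = 3.52

With s = α+β: μ = α/s and mode = (α−1)/(s−2). Eliminating α = μs,
μs − 1 = m(s−2) ⇒ s(μ−m) = 1−2m ⇒ s = -0.88/-0.02 = 44.0000.
So α = μs = 40.48, β = (1−μ)s = 3.52.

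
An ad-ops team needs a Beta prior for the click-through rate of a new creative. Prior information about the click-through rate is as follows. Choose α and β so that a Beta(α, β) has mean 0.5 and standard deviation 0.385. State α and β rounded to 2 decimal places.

α = 0.34, β = 0.34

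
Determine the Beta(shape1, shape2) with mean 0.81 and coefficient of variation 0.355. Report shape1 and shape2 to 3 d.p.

shape1 = 0.698, shape2 = 0.164

σ = CV·μ = 0.355×0.81 = 0.28755, so σ² = 0.082685.
s+1 = μ(1−μ)/σ² = 0.1539/0.082685 = 1.8613, so s = shape1+shape2 = 0.8613.
shape1 = μs = 0.698, shape2 = (1−μ)s = 0.164.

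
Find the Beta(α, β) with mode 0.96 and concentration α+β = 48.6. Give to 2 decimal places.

α = 45.74, β = 2.86

Mode = (α−1)/(κ−2) with κ = α+β, so α−1 = 0.96·46.6 = 44.74.
α = 45.74; β = κ − α = 2.86.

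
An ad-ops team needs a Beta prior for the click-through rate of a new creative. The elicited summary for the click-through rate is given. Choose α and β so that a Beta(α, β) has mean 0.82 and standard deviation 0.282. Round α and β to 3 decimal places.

α = 0.702, β = 0.154

σ² = 0.282² = 0.079524.
With s = α+β, Var = μ(1−μ)/(s+1), so s+1 = (0.82×0.18)/0.079524 = 1.8560 and s = 0.8560.
α = μs = 0.702, β = (1−μ)s = 0.154.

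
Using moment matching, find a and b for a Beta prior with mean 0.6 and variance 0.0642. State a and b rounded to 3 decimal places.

a = 1.643, b = 1.095

By moment matching, a+b = μ(1−μ)/σ² − 1 = (0.6·0.4)/0.0642 − 1 = 3.7383 − 1 = 2.7383.
Since a/(a+b) = μ, a = 0.6·2.7383 = 1.643 and b = 0.4·2.7383 = 1.095.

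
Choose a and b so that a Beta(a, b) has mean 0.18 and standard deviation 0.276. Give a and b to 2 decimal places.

Variance = 0.276² = 0.076176. The moment-matching identity a+b = μ(1−μ)/Var − 1 gives
a+b = 0.1476/0.076176 − 1 = 0.9376, so a = μ·0.9376 = 0.17 and b = (1−μ)·0.9376 = 0.77.

a = 0.17, b = 0.77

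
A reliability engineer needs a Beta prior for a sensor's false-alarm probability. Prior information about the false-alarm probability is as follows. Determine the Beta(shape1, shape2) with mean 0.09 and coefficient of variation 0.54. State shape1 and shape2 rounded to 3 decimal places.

σ = CV·μ = 0.54×0.09 = 0.04860, so σ² = 0.002362.
s+1 = μ(1−μ)/σ² = 0.0819/0.002362 = 34.6746, so s = shape1+shape2 = 33.6746.
shape1 = μs = 3.031, shape2 = (1−μ)s = 30.644.

shape1 = 3.031, shape2 = 30.644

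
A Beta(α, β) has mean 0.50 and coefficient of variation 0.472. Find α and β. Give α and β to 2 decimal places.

Var = (CV·μ)² = (0.472×0.50)² = 0.055696.
α+β = μ(1−μ)/Var − 1 = 0.2500/0.055696 − 1 = 3.4887.
Thus α = 0.50·3.4887 = 1.74 and β = 0.50·3.4887 = 1.74.

α = 1.74, β = 1.74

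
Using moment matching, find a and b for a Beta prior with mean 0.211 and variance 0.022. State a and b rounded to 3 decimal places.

a = 1.386, b = 5.182

Let s = a+b. The Beta variance is μ(1−μ)/(s+1).
So s+1 = μ(1−μ)/σ² = (0.211×0.789)/0.022 = 0.166479/0.022 = 7.5672, giving s = 6.5672.
Then a = μs = 0.211×6.5672 = 1.386 and b = (1−μ)s = 0.789×6.5672 = 5.182.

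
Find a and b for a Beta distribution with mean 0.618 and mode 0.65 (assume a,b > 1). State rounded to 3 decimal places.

a = 5.794, b = 3.581

With s = a+b: μ = a/s and mode = (a−1)/(s−2). Eliminating a = μs,
μs − 1 = m(s−2) ⇒ s(μ−m) = 1−2m ⇒ s = -0.30/-0.032 = 9.3750.
So a = μs = 5.794, b = (1−μ)s = 3.581.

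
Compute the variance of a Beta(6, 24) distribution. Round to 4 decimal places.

α+β = 30 and αβ = 144, so Var = αβ/[(α+β)²(α+β+1)] = 144/27900 = 0.0052.

0.0052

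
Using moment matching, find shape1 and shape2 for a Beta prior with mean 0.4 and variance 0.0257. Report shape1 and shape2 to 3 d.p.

By moment matching, shape1+shape2 = μ(1−μ)/σ² − 1 = (0.4·0.6)/0.0257 − 1 = 9.3385 − 1 = 8.3385.
Since shape1/(shape1+shape2) = μ, shape1 = 0.4·8.3385 = 3.335 and shape2 = 0.6·8.3385 = 5.003.

shape1 = 3.335, shape2 = 5.003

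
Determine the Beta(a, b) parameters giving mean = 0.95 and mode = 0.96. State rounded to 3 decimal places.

a = 87.400, b = 4.600

Let s = a+b. Mean gives a = μs = 0.95s; mode gives (a−1)/(s−2) = 0.96.
Substituting: 0.95s − 1 = 0.96(s−2) = 0.96s − 1.92, so -0.01s = -0.92 and s = 92.0000.
Then a = 0.95×92.0000 = 87.400 and b = s−a = 4.600.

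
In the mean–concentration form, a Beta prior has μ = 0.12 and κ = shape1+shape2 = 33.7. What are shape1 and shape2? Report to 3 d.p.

shape1 = μκ = 0.12×33.7 = 4.044 and shape2 = (1−μ)κ = 0.88×33.7 = 29.656.

shape1 = 4.044, shape2 = 29.656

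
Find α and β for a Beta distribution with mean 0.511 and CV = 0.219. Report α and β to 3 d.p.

α = 9.685, β = 9.268

σ = CV·μ = 0.219×0.511 = 0.11191, so σ² = 0.012524.
s+1 = μ(1−μ)/σ² = 0.249879/0.012524 = 19.9526, so s = α+β = 18.9526.
α = μs = 9.685, β = (1−μ)s = 9.268.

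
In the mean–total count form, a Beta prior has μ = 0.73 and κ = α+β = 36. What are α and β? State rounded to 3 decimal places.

α = 26.280, β = 9.720

Split κ in proportion μ : (1−μ): α = 0.73·36 = 26.280, β = 36 − 26.280 = 9.720.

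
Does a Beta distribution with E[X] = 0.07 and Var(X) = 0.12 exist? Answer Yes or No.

No

The Beta variance bound is σ² < μ(1−μ).
Here μ(1−μ) = 0.07×0.93 = 0.0651, and 0.12 ≥ 0.0651.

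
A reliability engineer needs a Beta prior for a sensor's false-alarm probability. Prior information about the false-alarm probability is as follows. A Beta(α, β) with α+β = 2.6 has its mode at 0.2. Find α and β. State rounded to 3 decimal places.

α = 1.120, β = 1.480

Mode = (α−1)/(κ−2) with κ = α+β, so α−1 = 0.2·0.6 = 0.120.
α = 1.120; β = κ − α = 1.480.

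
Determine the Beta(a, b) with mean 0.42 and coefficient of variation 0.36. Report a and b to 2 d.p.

σ = CV·μ = 0.36×0.42 = 0.15120, so σ² = 0.022861.
s+1 = μ(1−μ)/σ² = 0.2436/0.022861 = 10.6555, so s = a+b = 9.6555.
a = μs = 4.06, b = (1−μ)s = 5.60.

a = 4.06, b = 5.60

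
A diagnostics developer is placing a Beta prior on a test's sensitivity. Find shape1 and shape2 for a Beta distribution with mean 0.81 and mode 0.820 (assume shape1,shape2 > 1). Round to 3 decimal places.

shape1 = 51.840, shape2 = 12.160

With s = shape1+shape2: μ = shape1/s and mode = (shape1−1)/(s−2). Eliminating shape1 = μs,
μs − 1 = m(s−2) ⇒ s(μ−m) = 1−2m ⇒ s = -0.640/-0.010 = 64.0000.
So shape1 = μs = 51.840, shape2 = (1−μ)s = 12.160.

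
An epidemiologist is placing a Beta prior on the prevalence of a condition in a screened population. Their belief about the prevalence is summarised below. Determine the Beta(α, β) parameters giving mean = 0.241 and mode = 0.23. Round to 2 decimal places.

α = 11.83, β = 37.26

Let s = α+β. Mean gives α = μs = 0.241s; mode gives (α−1)/(s−2) = 0.23.
Substituting: 0.241s − 1 = 0.23(s−2) = 0.23s − 0.46, so 0.011s = 0.54 and s = 49.0909.
Then α = 0.241×49.0909 = 11.83 and β = s−α = 37.26.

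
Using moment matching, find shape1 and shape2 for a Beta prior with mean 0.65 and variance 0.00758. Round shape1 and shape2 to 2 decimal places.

shape1 = 18.86, shape2 = 10.15

Write ν = shape1+shape2; then shape1 = μν and Var = μ(1−μ)/(ν+1).
ν = μ(1−μ)/Var − 1 = 0.2275/0.00758 − 1 = 29.0132.
shape1 = 0.65·29.0132 = 18.86, shape2 = 0.35·29.0132 = 10.15.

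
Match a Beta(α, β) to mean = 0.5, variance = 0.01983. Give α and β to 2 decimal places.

α = 5.80, β = 5.80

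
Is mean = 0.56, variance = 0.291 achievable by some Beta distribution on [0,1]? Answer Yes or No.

For any Beta, Var(X) < E[X]·(1−E[X]).
Here μ(1−μ) = 0.56×0.44 = 0.2464, and 0.291 ≥ 0.2464.

No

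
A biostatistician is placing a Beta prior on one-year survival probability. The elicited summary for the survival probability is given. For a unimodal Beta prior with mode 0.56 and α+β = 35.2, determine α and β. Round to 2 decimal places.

α = 19.59, β = 15.61

Since the density peak of Beta(α,β) is at (α−1)/(α+β−2),
α = 1 + 0.56(35.2−2) = 19.59 and β = 35.2 − 19.59 = 15.61.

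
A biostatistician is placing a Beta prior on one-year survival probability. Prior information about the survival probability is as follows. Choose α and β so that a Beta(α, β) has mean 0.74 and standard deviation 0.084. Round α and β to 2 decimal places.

α = 19.44, β = 6.83

Variance = 0.084² = 0.007056. The moment-matching identity α+β = μ(1−μ)/Var − 1 gives
α+β = 0.1924/0.007056 − 1 = 26.2676, so α = μ·26.2676 = 19.44 and β = (1−μ)·26.2676 = 6.83.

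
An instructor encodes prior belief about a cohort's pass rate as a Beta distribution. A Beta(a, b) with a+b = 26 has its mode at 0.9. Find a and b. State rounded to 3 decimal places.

a = 22.600, b = 3.400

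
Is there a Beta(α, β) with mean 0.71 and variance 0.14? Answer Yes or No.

Yes

A Beta with mean μ has variance μ(1−μ)/(α+β+1) < μ(1−μ).
Here μ(1−μ) = 0.71×0.29 = 0.2059, and 0.14 < 0.2059.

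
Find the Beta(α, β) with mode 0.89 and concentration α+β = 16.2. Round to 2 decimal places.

α = 13.64, β = 2.56

For α,β>1 the mode is (α−1)/(α+β−2), so α = mode·(κ−2)+1 = 0.89×14.2+1 = 13.64.
And β = (1−mode)·(κ−2)+1 = 0.11×14.2+1 = 2.56.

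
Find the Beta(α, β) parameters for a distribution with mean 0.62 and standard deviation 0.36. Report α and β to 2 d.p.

First σ² = 0.1296. Setting α = μn, β = (1−μ)n with n = α+β,
μ(1−μ)/(n+1) = 0.1296 ⇒ n+1 = 0.2356/0.1296 = 1.8179 ⇒ n = 0.8179.
Hence α = 0.62×0.8179 = 0.51, β = 0.38×0.8179 = 0.31.

α = 0.51, β = 0.31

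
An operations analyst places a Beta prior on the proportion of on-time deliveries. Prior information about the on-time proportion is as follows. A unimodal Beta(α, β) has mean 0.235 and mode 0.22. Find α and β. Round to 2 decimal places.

α = 8.77, β = 28.56

Let s = α+β. Mean gives α = μs = 0.235s; mode gives (α−1)/(s−2) = 0.22.
Substituting: 0.235s − 1 = 0.22(s−2) = 0.22s − 0.44, so 0.015s = 0.56 and s = 37.3333.
Then α = 0.235×37.3333 = 8.77 and β = s−α = 28.56.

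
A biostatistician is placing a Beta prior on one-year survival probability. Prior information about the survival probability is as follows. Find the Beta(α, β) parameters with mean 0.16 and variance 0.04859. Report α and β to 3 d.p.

Write ν = α+β; then α = μν and Var = μ(1−μ)/(ν+1).
ν = μ(1−μ)/Var − 1 = 0.1344/0.04859 − 1 = 1.7660.
α = 0.16·1.7660 = 0.283, β = 0.84·1.7660 = 1.483.

α = 0.283, β = 1.483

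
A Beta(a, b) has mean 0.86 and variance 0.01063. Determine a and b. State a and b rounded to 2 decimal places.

By moment matching, a+b = μ(1−μ)/σ² − 1 = (0.86·0.14)/0.01063 − 1 = 11.3264 − 1 = 10.3264.
Since a/(a+b) = μ, a = 0.86·10.3264 = 8.88 and b = 0.14·10.3264 = 1.45.

a = 8.88, b = 1.45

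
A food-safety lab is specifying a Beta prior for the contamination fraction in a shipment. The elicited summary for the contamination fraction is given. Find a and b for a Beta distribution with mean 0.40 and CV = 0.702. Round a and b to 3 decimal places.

Var = (CV·μ)² = (0.702×0.40)² = 0.078849.
a+b = μ(1−μ)/Var − 1 = 0.2400/0.078849 − 1 = 2.0438.
Thus a = 0.40·2.0438 = 0.818 and b = 0.60·2.0438 = 1.226.

a = 0.818, b = 1.226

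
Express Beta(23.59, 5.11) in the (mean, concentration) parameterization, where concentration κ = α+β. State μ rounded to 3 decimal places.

μ = 0.822, κ = 28.70

κ = α+β = 23.59+5.11 = 28.70; μ = α/κ = 23.59/28.70 = 0.822.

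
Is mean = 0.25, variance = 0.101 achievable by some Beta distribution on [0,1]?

For any Beta, Var(X) < E[X]·(1−E[X]).
Here μ(1−μ) = 0.25×0.75 = 0.1875, and 0.101 < 0.1875.

Yes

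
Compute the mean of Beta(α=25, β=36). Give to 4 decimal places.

The Beta mean is α/(α+β) = 25/(25+36) = 0.4098.

0.4098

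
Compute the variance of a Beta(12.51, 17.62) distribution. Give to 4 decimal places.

0.0078

μ = 12.51/30.13 = 0.415201; Var = μ(1−μ)/(α+β+1) = 0.2428091/31.13 = 0.0078.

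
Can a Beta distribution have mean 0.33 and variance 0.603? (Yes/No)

No

A Beta with mean μ has variance μ(1−μ)/(α+β+1) < μ(1−μ).
Here μ(1−μ) = 0.33×0.67 = 0.2211, and 0.603 ≥ 0.2211.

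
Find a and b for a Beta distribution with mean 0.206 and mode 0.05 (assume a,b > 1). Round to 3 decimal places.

Let s = a+b. Mean gives a = μs = 0.206s; mode gives (a−1)/(s−2) = 0.05.
Substituting: 0.206s − 1 = 0.05(s−2) = 0.05s − 0.10, so 0.156s = 0.90 and s = 5.7692.
Then a = 0.206×5.7692 = 1.188 and b = s−a = 4.581.

a = 1.188, b = 4.581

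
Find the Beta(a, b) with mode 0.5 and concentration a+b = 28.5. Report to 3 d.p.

Since the density peak of Beta(a,b) is at (a−1)/(a+b−2),
a = 1 + 0.5(28.5−2) = 14.250 and b = 28.5 − 14.250 = 14.250.

a = 14.250, b = 14.250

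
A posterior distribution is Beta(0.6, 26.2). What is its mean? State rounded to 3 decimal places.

0.022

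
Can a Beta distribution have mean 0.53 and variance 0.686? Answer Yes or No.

No

For any Beta, Var(X) < E[X]·(1−E[X]).
Here μ(1−μ) = 0.53×0.47 = 0.2491, and 0.686 ≥ 0.2491.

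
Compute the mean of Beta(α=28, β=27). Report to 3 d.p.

0.509

The Beta mean is α/(α+β) = 28/(28+27) = 0.509.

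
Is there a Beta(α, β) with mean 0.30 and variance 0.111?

Yes

A Beta with mean μ has variance μ(1−μ)/(α+β+1) < μ(1−μ).
Here μ(1−μ) = 0.30×0.70 = 0.2100, and 0.111 < 0.2100.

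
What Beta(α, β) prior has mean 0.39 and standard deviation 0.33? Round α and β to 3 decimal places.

α = 0.462, β = 0.723

σ² = 0.33² = 0.1089.
With s = α+β, Var = μ(1−μ)/(s+1), so s+1 = (0.39×0.61)/0.1089 = 2.1846 and s = 1.1846.
α = μs = 0.462, β = (1−μ)s = 0.723.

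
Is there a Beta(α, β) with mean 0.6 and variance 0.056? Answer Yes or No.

Yes

The Beta variance bound is σ² < μ(1−μ).
Here μ(1−μ) = 0.6×0.4 = 0.24, and 0.056 < 0.24.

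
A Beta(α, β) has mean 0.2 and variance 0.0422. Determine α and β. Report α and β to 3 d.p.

α = 0.558, β = 2.233

By moment matching, α+β = μ(1−μ)/σ² − 1 = (0.2·0.8)/0.0422 − 1 = 3.7915 − 1 = 2.7915.
Since α/(α+β) = μ, α = 0.2·2.7915 = 0.558 and β = 0.8·2.7915 = 2.233.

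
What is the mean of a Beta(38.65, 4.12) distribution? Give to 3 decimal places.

0.904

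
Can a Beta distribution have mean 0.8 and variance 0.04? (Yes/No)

Yes

A Beta with mean μ has variance μ(1−μ)/(α+β+1) < μ(1−μ).
Here μ(1−μ) = 0.8×0.2 = 0.16, and 0.04 < 0.16.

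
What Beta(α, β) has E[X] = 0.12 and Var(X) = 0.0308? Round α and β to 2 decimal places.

α = 0.29, β = 2.14

Let s = α+β. The Beta variance is μ(1−μ)/(s+1).
So s+1 = μ(1−μ)/σ² = (0.12×0.88)/0.0308 = 0.1056/0.0308 = 3.4286, giving s = 2.4286.
Then α = μs = 0.12×2.4286 = 0.29 and β = (1−μ)s = 0.88×2.4286 = 2.14.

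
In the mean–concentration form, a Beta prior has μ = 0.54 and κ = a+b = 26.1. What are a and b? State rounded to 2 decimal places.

Split κ in proportion μ : (1−μ): a = 0.54·26.1 = 14.09, b = 26.1 − 14.09 = 12.01.

a = 14.09, b = 12.01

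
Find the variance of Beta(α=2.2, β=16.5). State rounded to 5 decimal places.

μ = 2.2/18.7 = 0.117647; Var = μ(1−μ)/(α+β+1) = 0.1038062/19.7 = 0.00527.

0.00527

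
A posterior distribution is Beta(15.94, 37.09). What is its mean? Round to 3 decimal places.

0.301

E[X] = α/(α+β) = 15.94/53.03 = 0.301.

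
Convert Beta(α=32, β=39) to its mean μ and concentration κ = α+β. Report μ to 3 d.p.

μ = 0.451, κ = 71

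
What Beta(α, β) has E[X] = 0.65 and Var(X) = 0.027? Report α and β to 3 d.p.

α = 4.827, β = 2.599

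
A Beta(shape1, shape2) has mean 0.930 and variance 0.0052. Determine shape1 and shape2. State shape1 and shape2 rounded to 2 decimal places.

shape1 = 10.71, shape2 = 0.81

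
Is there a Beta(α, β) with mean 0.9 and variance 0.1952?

No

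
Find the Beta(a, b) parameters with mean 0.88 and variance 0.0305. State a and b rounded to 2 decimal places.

a = 2.17, b = 0.30

Let s = a+b. The Beta variance is μ(1−μ)/(s+1).
So s+1 = μ(1−μ)/σ² = (0.88×0.12)/0.0305 = 0.1056/0.0305 = 3.4623, giving s = 2.4623.
Then a = μs = 0.88×2.4623 = 2.17 and b = (1−μ)s = 0.12×2.4623 = 0.30.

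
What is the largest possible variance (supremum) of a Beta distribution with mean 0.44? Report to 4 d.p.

For fixed mean μ the Beta variance is μ(1−μ)/(α+β+1), increasing as α+β decreases.
Its least upper bound (not attained) is μ(1−μ) = 0.44·0.56 = 0.2464.

0.2464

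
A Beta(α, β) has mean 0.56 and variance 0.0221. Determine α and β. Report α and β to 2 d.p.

Write ν = α+β; then α = μν and Var = μ(1−μ)/(ν+1).
ν = μ(1−μ)/Var − 1 = 0.2464/0.0221 − 1 = 10.1493.
α = 0.56·10.1493 = 5.68, β = 0.44·10.1493 = 4.47.

α = 5.68, β = 4.47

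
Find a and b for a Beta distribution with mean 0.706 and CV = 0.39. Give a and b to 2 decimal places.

a = 1.23, b = 0.51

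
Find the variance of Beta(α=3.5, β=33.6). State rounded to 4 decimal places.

0.0022

α+β = 37.1 and αβ = 117.60, so Var = αβ/[(α+β)²(α+β+1)] = 117.60/52441.221 = 0.0022.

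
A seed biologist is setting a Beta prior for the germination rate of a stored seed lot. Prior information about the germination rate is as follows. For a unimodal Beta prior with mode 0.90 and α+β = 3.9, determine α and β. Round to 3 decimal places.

Since the density peak of Beta(α,β) is at (α−1)/(α+β−2),
α = 1 + 0.90(3.9−2) = 2.710 and β = 3.9 − 2.710 = 1.190.

α = 2.710, β = 1.190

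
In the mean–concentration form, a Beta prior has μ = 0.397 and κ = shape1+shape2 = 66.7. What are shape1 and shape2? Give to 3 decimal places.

Split κ in proportion μ : (1−μ): shape1 = 0.397·66.7 = 26.480, shape2 = 66.7 − 26.480 = 40.220.

shape1 = 26.480, shape2 = 40.220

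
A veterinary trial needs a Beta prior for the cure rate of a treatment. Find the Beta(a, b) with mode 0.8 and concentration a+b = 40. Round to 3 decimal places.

Since the density peak of Beta(a,b) is at (a−1)/(a+b−2),
a = 1 + 0.8(40−2) = 31.400 and b = 40 − 31.400 = 8.600.

a = 31.400, b = 8.600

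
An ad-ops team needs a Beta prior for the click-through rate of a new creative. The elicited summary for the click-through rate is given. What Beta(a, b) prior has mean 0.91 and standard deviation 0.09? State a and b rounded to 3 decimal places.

Variance = 0.09² = 0.0081. The moment-matching identity a+b = μ(1−μ)/Var − 1 gives
a+b = 0.0819/0.0081 − 1 = 9.1111, so a = μ·9.1111 = 8.291 and b = (1−μ)·9.1111 = 0.820.

a = 8.291, b = 0.820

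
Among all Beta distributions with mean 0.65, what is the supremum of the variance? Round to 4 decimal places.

For fixed mean μ the Beta variance is μ(1−μ)/(α+β+1), increasing as α+β decreases.
Its least upper bound (not attained) is μ(1−μ) = 0.65·0.35 = 0.2275.

0.2275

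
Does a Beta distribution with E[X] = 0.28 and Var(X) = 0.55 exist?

No

For any Beta, Var(X) < E[X]·(1−E[X]).
Here μ(1−μ) = 0.28×0.72 = 0.2016, and 0.55 ≥ 0.2016.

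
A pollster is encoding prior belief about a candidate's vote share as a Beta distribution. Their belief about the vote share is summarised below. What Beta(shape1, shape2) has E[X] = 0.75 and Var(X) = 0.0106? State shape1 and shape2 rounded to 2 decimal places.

shape1 = 12.52, shape2 = 4.17

By moment matching, shape1+shape2 = μ(1−μ)/σ² − 1 = (0.75·0.25)/0.0106 − 1 = 17.6887 − 1 = 16.6887.
Since shape1/(shape1+shape2) = μ, shape1 = 0.75·16.6887 = 12.52 and shape2 = 0.25·16.6887 = 4.17.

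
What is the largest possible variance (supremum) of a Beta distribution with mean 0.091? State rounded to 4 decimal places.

0.0827

For fixed mean μ the Beta variance is μ(1−μ)/(α+β+1), increasing as α+β decreases.
Its least upper bound (not attained) is μ(1−μ) = 0.091·0.909 = 0.0827.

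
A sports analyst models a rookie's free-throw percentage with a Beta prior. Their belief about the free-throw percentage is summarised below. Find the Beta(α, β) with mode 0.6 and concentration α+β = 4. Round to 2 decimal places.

α = 2.20, β = 1.80

Since the density peak of Beta(α,β) is at (α−1)/(α+β−2),
α = 1 + 0.6(4−2) = 2.20 and β = 4 − 2.20 = 1.80.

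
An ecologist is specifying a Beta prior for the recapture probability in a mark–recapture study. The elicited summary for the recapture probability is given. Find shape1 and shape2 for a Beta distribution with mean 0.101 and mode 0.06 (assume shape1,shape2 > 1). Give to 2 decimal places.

Let s = shape1+shape2. Mean gives shape1 = μs = 0.101s; mode gives (shape1−1)/(s−2) = 0.06.
Substituting: 0.101s − 1 = 0.06(s−2) = 0.06s − 0.12, so 0.041s = 0.88 and s = 21.4634.
Then shape1 = 0.101×21.4634 = 2.17 and shape2 = s−shape1 = 19.30.

shape1 = 2.17, shape2 = 19.30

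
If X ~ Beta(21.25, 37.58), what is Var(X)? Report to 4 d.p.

0.0039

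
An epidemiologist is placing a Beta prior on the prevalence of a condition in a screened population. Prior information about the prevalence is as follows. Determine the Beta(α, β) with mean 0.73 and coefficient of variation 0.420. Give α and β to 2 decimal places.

α = 0.80, β = 0.30

σ = CV·μ = 0.420×0.73 = 0.30660, so σ² = 0.094004.
s+1 = μ(1−μ)/σ² = 0.1971/0.094004 = 2.0967, so s = α+β = 1.0967.
α = μs = 0.80, β = (1−μ)s = 0.30.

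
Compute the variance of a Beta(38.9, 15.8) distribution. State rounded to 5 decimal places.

α+β = 54.7 and αβ = 614.62, so Var = αβ/[(α+β)²(α+β+1)] = 614.62/166659.413 = 0.00369.

0.00369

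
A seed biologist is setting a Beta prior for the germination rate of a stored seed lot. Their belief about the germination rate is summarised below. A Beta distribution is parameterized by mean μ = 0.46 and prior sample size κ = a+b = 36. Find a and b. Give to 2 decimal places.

a = μκ = 0.46×36 = 16.56 and b = (1−μ)κ = 0.54×36 = 19.44.

a = 16.56, b = 19.44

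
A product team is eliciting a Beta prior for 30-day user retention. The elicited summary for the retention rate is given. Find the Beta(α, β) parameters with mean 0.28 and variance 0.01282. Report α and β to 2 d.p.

α = 4.12, β = 10.60

Let s = α+β. The Beta variance is μ(1−μ)/(s+1).
So s+1 = μ(1−μ)/σ² = (0.28×0.72)/0.01282 = 0.2016/0.01282 = 15.7254, giving s = 14.7254.
Then α = μs = 0.28×14.7254 = 4.12 and β = (1−μ)s = 0.72×14.7254 = 10.60.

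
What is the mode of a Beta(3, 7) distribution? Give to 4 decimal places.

0.2500

The density x^(α−1)(1−x)^(β−1) is maximised at (α−1)/(α+β−2) = 2/8 = 0.2500.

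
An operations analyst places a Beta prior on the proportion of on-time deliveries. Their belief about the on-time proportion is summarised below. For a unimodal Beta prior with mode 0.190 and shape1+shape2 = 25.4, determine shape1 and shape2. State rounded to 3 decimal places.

Since the density peak of Beta(shape1,shape2) is at (shape1−1)/(shape1+shape2−2),
shape1 = 1 + 0.190(25.4−2) = 5.446 and shape2 = 25.4 − 5.446 = 19.954.

shape1 = 5.446, shape2 = 19.954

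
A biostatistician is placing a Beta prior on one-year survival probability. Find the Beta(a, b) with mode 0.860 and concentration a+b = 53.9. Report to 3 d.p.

a = 45.634, b = 8.266

Since the density peak of Beta(a,b) is at (a−1)/(a+b−2),
a = 1 + 0.860(53.9−2) = 45.634 and b = 53.9 − 45.634 = 8.266.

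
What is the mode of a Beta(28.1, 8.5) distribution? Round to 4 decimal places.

0.7832

The density x^(α−1)(1−x)^(β−1) is maximised at (α−1)/(α+β−2) = 27.1/34.6 = 0.7832.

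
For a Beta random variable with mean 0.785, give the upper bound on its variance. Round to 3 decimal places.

0.169

For fixed mean μ the Beta variance is μ(1−μ)/(α+β+1), increasing as α+β decreases.
Its least upper bound (not attained) is μ(1−μ) = 0.785·0.215 = 0.169.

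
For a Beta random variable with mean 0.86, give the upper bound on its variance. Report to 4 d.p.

0.1204

Var = μ(1−μ)/(α+β+1), which approaches μ(1−μ) as α+β → 0.
So the supremum is μ(1−μ) = 0.86×0.14 = 0.1204.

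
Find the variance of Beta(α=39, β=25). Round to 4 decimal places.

0.0037

μ = 39/64 = 0.609375; Var = μ(1−μ)/(α+β+1) = 0.2380371/65 = 0.0037.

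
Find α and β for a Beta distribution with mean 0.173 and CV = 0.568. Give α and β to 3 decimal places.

Var = (CV·μ)² = (0.568×0.173)² = 0.009656.
α+β = μ(1−μ)/Var − 1 = 0.143071/0.009656 − 1 = 13.8171.
Thus α = 0.173·13.8171 = 2.390 and β = 0.827·13.8171 = 11.427.

α = 2.390, β = 11.427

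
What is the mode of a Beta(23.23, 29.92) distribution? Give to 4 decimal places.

0.4346

The density x^(α−1)(1−x)^(β−1) is maximised at (α−1)/(α+β−2) = 22.23/51.15 = 0.4346.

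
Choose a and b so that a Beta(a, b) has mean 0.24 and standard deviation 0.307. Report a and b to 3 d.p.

a = 0.224, b = 0.711

Variance = 0.307² = 0.094249. The moment-matching identity a+b = μ(1−μ)/Var − 1 gives
a+b = 0.1824/0.094249 − 1 = 0.9353, so a = μ·0.9353 = 0.224 and b = (1−μ)·0.9353 = 0.711.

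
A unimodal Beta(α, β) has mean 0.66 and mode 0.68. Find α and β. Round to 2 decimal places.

With s = α+β: μ = α/s and mode = (α−1)/(s−2). Eliminating α = μs,
μs − 1 = m(s−2) ⇒ s(μ−m) = 1−2m ⇒ s = -0.36/-0.02 = 18.0000.
So α = μs = 11.88, β = (1−μ)s = 6.12.

α = 11.88, β = 6.12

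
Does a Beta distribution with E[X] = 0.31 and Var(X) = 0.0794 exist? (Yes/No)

For any Beta, Var(X) < E[X]·(1−E[X]).
Here μ(1−μ) = 0.31×0.69 = 0.2139, and 0.0794 < 0.2139.

Yes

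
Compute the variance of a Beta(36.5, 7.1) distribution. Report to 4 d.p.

Var = αβ/[(α+β)²(α+β+1)] = (36.5×7.1)/(43.6²×44.6) = 259.15/84782.816 = 0.0031.

0.0031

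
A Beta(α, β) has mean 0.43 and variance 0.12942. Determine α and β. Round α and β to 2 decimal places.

α = 0.38, β = 0.51

Write ν = α+β; then α = μν and Var = μ(1−μ)/(ν+1).
ν = μ(1−μ)/Var − 1 = 0.2451/0.12942 − 1 = 0.8938.
α = 0.43·0.8938 = 0.38, β = 0.57·0.8938 = 0.51.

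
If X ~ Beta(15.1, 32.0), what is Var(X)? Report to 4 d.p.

μ = 15.1/47.1 = 0.320594; Var = μ(1−μ)/(α+β+1) = 0.2178137/48.1 = 0.0045.

0.0045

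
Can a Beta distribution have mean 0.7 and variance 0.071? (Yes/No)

Yes

For any Beta, Var(X) < E[X]·(1−E[X]).
Here μ(1−μ) = 0.7×0.3 = 0.21, and 0.071 < 0.21.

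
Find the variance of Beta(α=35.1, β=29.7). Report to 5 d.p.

Var = αβ/[(α+β)²(α+β+1)] = (35.1×29.7)/(64.8²×65.8) = 1042.47/276296.832 = 0.00377.

0.00377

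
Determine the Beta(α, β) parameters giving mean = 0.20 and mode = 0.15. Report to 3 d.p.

α = 2.800, β = 11.200

With s = α+β: μ = α/s and mode = (α−1)/(s−2). Eliminating α = μs,
μs − 1 = m(s−2) ⇒ s(μ−m) = 1−2m ⇒ s = 0.70/0.05 = 14.0000.
So α = μs = 2.800, β = (1−μ)s = 11.200.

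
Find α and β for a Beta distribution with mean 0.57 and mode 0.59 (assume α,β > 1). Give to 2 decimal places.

With s = α+β: μ = α/s and mode = (α−1)/(s−2). Eliminating α = μs,
μs − 1 = m(s−2) ⇒ s(μ−m) = 1−2m ⇒ s = -0.18/-0.02 = 9.0000.
So α = μs = 5.13, β = (1−μ)s = 3.87.

α = 5.13, β = 3.87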